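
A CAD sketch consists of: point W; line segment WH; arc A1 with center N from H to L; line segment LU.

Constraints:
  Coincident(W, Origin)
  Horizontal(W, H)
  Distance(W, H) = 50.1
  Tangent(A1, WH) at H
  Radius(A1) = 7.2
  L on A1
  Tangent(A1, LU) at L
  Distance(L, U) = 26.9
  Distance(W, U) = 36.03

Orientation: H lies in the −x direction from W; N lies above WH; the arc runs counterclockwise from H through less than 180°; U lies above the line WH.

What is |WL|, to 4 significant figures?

44.62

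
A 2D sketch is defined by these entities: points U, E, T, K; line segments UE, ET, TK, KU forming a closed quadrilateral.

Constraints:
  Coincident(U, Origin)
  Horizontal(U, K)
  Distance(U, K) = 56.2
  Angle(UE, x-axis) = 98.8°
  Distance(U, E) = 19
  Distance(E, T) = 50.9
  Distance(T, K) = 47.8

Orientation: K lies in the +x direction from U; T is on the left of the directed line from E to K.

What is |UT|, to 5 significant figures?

60.750

Checks: |ET| = 50.90 ✓; |TK| = 47.80 ✓.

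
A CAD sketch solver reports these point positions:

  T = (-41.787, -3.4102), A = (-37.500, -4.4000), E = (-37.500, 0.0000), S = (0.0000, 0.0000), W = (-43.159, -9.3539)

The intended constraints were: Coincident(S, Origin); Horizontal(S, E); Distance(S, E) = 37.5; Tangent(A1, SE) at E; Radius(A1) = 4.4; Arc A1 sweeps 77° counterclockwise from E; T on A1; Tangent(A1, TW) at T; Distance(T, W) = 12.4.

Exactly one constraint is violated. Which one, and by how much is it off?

Distance(T, W) = 12.4 — off by 6.30.

S = (0.00, 0.00) ✓; S.y = 0.00, E.y = 0.00 ✓; |SE| = 37.50 ✓; ∠(AE, ES) = 90.00° ✓; |AE| = 4.400 ✓; bearing(A→T) − bearing(A→E) = 77.00° ✓; |AT| = 4.400 ✓; ∠(AT, TW) = 90.00° ✓; |TW| = 6.100 ✗.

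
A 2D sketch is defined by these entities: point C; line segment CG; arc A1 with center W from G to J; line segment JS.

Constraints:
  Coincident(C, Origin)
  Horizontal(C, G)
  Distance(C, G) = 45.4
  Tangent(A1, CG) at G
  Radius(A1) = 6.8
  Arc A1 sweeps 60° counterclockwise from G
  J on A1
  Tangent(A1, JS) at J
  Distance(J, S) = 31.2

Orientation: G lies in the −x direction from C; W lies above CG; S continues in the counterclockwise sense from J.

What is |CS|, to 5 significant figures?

38.693

C is at the origin; C and G share the same y with |CG| = 45.4 and G on the −x side, so G = (-45.400, 0.0000). The tangent condition forces WG to be normal to CG, so W = G + (0, 6.8) = (-45.400, 6.8000). On A1, G sits at bearing -90° from W; a 60° counterclockwise sweep puts J at bearing -30°, so J = W + 6.8·(cos -30°, sin -30°) = (-39.511, 3.4000). Since A1 is tangent to JS there, WJ ⟂ JS, so JS runs along (−sin -30°, cos -30°); with |JS| = 31.2, S = (-23.911, 30.420). Then |CS| = |S − C| = 38.693.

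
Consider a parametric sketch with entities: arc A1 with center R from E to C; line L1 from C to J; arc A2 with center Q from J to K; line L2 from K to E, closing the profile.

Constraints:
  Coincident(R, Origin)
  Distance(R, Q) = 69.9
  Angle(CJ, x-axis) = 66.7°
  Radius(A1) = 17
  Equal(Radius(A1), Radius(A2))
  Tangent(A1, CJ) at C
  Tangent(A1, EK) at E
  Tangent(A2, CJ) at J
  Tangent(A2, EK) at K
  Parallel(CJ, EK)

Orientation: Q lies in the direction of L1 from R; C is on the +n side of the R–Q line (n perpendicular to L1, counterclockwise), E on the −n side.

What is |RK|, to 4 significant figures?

71.94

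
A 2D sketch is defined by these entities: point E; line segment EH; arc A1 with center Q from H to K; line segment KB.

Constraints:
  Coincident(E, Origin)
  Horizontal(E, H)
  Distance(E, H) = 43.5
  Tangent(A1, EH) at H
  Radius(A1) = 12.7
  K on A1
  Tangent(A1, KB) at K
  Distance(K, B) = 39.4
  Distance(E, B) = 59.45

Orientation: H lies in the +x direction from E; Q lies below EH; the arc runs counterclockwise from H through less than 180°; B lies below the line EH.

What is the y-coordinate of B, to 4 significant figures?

-51.64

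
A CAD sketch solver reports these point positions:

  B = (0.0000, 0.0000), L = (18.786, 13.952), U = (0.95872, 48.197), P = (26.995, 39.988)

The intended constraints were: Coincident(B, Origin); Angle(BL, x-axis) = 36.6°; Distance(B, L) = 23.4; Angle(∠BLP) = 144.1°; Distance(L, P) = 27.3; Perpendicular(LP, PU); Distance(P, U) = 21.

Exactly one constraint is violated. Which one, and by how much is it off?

Distance(P, U) = 21 — off by 6.30.

B = (0.00, 0.00) ✓; BL at 36.60° ✓; |BL| = 23.40 ✓; ∠BLP = 144.1° ✓; |LP| = 27.30 ✓; ∠(LP, PU) = 90.00° ✓; |PU| = 27.30 ✗.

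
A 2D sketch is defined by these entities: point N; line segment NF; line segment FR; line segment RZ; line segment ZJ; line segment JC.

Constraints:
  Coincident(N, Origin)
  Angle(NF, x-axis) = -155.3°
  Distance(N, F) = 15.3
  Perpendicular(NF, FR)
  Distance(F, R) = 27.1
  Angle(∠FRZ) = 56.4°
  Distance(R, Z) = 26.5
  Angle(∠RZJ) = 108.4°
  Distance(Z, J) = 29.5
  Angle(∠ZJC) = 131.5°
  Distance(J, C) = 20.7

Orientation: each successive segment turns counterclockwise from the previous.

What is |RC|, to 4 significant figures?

52.47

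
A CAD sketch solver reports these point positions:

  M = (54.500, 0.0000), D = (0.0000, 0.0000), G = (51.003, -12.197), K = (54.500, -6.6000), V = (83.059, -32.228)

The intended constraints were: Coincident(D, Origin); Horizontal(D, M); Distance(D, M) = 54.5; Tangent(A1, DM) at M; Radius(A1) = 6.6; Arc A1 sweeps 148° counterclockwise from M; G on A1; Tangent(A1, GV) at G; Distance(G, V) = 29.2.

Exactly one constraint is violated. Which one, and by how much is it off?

Distance(G, V) = 29.2 — off by 8.60.

D = (0.00, 0.00) ✓; D.y = 0.00, M.y = 0.00 ✓; |DM| = 54.50 ✓; ∠(KM, MD) = 90.00° ✓; |KM| = 6.600 ✓; bearing(K→G) − bearing(K→M) = 148.0° ✓; |KG| = 6.600 ✓; ∠(KG, GV) = 90.00° ✓; |GV| = 37.80 ✗.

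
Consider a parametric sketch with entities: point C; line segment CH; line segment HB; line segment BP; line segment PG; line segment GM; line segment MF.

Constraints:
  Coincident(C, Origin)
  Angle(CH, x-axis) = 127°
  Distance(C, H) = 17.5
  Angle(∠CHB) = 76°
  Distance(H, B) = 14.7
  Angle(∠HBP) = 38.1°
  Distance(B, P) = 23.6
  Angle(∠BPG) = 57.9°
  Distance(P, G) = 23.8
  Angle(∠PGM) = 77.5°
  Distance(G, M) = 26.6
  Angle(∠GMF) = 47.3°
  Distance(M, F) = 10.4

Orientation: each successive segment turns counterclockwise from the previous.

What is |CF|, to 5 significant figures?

18.124

∠PGM = 77.5° gives GM at -122.50° from the x-axis; with |GM| = 26.6, M = (-27.900, 2.2157). ∠GMF = 47.3° gives MF at 10.200° from the x-axis; with |MF| = 10.4, F = (-17.664, 4.0574). Then |CF| = |F − C| = 18.124.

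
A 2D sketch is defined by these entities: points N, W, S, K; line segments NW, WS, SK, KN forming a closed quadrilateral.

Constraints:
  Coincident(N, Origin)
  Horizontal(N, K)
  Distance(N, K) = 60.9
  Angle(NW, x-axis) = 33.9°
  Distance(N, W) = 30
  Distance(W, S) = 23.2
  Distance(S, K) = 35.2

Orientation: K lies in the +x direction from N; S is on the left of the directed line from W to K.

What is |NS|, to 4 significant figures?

53.18

Checks: |WS| = 23.20 ✓; |SK| = 35.20 ✓.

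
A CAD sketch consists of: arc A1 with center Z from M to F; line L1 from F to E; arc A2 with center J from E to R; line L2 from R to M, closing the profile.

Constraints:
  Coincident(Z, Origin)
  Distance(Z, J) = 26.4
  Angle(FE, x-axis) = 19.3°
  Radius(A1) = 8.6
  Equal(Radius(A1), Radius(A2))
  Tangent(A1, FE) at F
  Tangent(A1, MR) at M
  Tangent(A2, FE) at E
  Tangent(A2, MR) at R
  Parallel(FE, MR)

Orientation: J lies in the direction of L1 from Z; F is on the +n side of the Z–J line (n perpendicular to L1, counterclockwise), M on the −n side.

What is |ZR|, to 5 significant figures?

27.765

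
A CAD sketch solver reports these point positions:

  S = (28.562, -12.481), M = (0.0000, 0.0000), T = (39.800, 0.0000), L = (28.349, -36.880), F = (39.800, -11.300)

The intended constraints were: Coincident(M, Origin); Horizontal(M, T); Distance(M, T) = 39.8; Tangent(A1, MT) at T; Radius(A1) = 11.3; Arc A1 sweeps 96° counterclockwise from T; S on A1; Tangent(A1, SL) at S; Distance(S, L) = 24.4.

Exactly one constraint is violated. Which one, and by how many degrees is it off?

Tangent(A1, SL) at S — off by 6.50°.

M = (0.00, 0.00) ✓; M.y = 0.00, T.y = 0.00 ✓; |MT| = 39.80 ✓; ∠(FT, TM) = 90.00° ✓; |FT| = 11.30 ✓; bearing(F→S) − bearing(F→T) = 96.00° ✓; |FS| = 11.30 ✓; ∠(FS, SL) = 96.50° ✗; |SL| = 24.40 ✓.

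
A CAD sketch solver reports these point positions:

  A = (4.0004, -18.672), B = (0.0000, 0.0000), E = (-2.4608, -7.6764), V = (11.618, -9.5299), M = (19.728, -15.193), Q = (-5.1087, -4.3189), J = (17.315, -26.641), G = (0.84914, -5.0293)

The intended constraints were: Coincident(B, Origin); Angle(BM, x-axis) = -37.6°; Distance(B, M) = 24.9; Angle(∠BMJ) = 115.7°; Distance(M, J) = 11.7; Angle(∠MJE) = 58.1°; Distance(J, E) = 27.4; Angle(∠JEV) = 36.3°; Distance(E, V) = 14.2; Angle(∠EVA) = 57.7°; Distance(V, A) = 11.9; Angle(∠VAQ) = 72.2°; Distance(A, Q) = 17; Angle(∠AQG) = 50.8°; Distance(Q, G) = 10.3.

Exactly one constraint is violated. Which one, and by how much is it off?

Distance(Q, G) = 10.3 — off by 4.30.

B = (0.00, 0.00) ✓; BM at -37.60° ✓; |BM| = 24.90 ✓; ∠BMJ = 115.7° ✓; |MJ| = 11.70 ✓; ∠MJE = 58.10° ✓; |JE| = 27.40 ✓; ∠JEV = 36.30° ✓; |EV| = 14.20 ✓; ∠EVA = 57.70° ✓; |VA| = 11.90 ✓; ∠VAQ = 72.20° ✓; |AQ| = 17.00 ✓; ∠AQG = 50.80° ✓; |QG| = 6.000 ✗.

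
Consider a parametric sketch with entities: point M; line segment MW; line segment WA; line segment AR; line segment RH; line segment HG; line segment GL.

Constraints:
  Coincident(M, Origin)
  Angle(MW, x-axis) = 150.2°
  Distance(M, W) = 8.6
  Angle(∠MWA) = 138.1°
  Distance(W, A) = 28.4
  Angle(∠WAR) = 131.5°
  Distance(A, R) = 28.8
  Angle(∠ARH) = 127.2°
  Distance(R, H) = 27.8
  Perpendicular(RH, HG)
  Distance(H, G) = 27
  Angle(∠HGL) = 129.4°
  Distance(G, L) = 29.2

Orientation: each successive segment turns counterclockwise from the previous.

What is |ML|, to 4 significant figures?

14.57

RH is perpendicular to HG, so HG runs at 23.40°; with |HG| = 27.0, G = (-13.55, -41.56). ∠HGL = 129.4° gives GL at 74.00° from the x-axis; with |GL| = 29.2, L = (-5.501, -13.49). Then |ML| = |L − M| = 14.57.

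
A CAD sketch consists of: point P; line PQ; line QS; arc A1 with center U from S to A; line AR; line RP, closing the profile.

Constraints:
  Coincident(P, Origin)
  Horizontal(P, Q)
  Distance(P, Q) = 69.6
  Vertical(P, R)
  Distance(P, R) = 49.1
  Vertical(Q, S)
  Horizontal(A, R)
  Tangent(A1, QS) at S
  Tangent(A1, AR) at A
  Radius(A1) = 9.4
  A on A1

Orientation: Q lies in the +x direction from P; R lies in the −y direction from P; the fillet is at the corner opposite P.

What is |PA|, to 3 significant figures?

77.7

The virtual corner opposite P is at (69.6, -49.1). Tangency of A1 to QS means the radius US is perpendicular to QS and A1 meets AR tangentially, so UA is at right angles to AR, with radius 9.4, so the center U sits 9.4 in from both sides at U = (60.2, -39.7). That places the tangent points at S = (69.6, -39.7) on QS and A = (60.2, -49.1) on AR. Then |PA| = |A − P| = 77.7.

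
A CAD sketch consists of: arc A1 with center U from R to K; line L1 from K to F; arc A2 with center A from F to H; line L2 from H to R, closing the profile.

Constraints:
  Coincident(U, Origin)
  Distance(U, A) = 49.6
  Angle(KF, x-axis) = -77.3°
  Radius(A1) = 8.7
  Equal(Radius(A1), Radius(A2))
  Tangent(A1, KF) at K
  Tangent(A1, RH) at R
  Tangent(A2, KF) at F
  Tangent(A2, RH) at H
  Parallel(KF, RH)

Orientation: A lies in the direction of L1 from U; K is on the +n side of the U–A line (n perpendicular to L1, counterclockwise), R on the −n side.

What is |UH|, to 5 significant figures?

50.357

The slot axis is L1's direction at -77.3°, so u = (cos -77.3°, sin -77.3°) = (0.21985, -0.97553) and n = (−sin -77.3°, cos -77.3°) = (0.97553, 0.21985). U is at the origin and A lies 49.6 along u from U, so A = 49.6·u = (10.904, -48.387). Tangency of A1 to both parallel lines with radius 8.7 puts K and R at U ± 8.7·n: K = (8.4872, 1.9127), R = (-8.4872, -1.9127). Equal radii place F and H the same way about A: F = A + 8.7·n = (19.392, -46.474), H = A − 8.7·n = (2.4172, -50.299). Then |UH| = |H − U| = 50.357.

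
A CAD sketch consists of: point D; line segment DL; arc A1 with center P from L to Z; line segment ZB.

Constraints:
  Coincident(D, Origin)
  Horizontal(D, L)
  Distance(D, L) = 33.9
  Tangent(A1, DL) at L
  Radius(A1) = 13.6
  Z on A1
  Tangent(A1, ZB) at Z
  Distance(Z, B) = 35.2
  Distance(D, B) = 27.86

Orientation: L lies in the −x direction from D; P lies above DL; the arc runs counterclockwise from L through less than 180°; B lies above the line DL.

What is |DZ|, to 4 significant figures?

24.85

Checks: |PZ| = 13.60 ✓; ∠(PZ, ZB) = 90.00° ✓; |ZB| = 35.20 ✓; |DB| = 27.86 ✓.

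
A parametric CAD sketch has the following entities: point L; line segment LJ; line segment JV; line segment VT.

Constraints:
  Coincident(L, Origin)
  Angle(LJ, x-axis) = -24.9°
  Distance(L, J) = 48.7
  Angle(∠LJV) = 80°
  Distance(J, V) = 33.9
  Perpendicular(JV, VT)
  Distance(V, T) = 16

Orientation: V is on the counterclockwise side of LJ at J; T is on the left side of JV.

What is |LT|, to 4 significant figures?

40.85

L is at the origin; LJ runs at -24.9° with length 48.7, so J = 48.7·(cos -24.9°, sin -24.9°) = (44.17, -20.50). ∠LJV = 80.0°, so JV runs at -24.9° + (180° − 80.0°) = 75.10° from the x-axis; with |JV| = 33.9, V = J + 33.9·(cos 75.10°, sin 75.10°) = (52.89, 12.26). JV ⟂ VT; with |VT| = 16.0 on the left of JV, T = V + 16.0·(-0.9664, 0.2571) = (37.43, 16.37). Then |LT| = |T − L| = 40.85.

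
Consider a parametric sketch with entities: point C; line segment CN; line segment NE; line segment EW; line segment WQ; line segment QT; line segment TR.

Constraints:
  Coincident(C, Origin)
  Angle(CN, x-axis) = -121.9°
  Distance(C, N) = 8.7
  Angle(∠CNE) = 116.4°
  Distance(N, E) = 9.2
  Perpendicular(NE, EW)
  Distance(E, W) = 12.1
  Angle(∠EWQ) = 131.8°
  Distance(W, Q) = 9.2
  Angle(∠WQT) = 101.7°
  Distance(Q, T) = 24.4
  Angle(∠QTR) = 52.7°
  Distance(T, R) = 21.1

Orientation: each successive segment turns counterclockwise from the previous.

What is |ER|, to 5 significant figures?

6.5779

C is at the origin; CN runs at -121.9° with length 8.7, so N = (-4.5974, -7.3861). ∠CNE = 116.4° gives NE at -58.300° from the x-axis; with |NE| = 9.2, E = (0.23693, -15.214). NE ⟂ EW, so EW runs at 31.700°; with |EW| = 12.1, W = (10.532, -8.8553). ∠EWQ = 131.8° gives WQ at 79.900° from the x-axis; with |WQ| = 9.2, Q = (12.145, 0.20212). ∠WQT = 101.7° gives QT at 158.20° from the x-axis; with |QT| = 24.4, T = (-10.510, 9.2635). ∠QTR = 52.7° gives TR at -74.500° from the x-axis; with |TR| = 21.1, R = (-4.8712, -11.069). Then |ER| = |R − E| = 6.5779.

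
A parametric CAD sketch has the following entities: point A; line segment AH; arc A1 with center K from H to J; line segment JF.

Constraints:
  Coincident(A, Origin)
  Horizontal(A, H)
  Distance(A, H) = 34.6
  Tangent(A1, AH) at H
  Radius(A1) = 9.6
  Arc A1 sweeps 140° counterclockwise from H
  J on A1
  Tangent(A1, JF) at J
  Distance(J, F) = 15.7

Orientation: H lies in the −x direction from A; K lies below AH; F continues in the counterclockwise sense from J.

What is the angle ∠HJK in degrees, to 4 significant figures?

20.00°

A1 meets AH tangentially, so KH is at right angles to AH, so K = H + (0, -9.6) = (-34.60, -9.600). On A1, H sits at bearing 90° from K; a 140° counterclockwise sweep puts J at bearing 230°, so J = K + 9.6·(cos 230°, sin 230°) = (-40.77, -16.95). Then cos ∠HJK = JH·JK / (|JH||JK|), giving 20.00°.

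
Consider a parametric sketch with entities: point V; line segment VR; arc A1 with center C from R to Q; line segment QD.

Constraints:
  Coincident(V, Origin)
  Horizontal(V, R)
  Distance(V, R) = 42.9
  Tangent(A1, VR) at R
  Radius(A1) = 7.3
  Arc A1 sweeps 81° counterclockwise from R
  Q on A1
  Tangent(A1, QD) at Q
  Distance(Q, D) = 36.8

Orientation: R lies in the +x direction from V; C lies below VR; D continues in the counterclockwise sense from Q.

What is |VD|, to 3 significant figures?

52.0

V is at the origin; VR is horizontal with |VR| = 42.9 and R on the +x side, so R = (42.9, 0.00). The tangent condition forces CR to be normal to VR, so C = R + (0, -7.3) = (42.9, -7.30). On A1, R sits at bearing 90° from C; an 81° counterclockwise sweep puts Q at bearing 171°, so Q = C + 7.3·(cos 171°, sin 171°) = (35.7, -6.16). The tangent condition forces CQ to be normal to QD, so QD runs along (−sin 171°, cos 171°); with |QD| = 36.8, D = (29.9, -42.5). Then |VD| = |D − V| = 52.0.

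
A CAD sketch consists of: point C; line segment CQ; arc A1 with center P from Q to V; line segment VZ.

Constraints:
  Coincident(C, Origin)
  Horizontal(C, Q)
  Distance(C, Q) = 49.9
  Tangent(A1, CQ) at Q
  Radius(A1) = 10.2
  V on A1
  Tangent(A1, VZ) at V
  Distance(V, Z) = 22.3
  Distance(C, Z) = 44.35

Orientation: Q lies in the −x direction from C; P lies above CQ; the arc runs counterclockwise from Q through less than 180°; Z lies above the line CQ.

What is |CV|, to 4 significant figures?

40.78

C is at the origin; C and Q share the same y with |CQ| = 49.9 and Q on the −x side, so Q = (-49.90, 0.000). The tangent condition forces PQ to be normal to CQ, so P = Q + (0, 10.2) = (-49.90, 10.20). Since PV ⟂ VZ (tangency), |PZ| = √(10.2² + 22.3²) = 24.52 regardless of where V sits on A1. So Z lies on both circle(C, 44.35) and circle(P, 24.52); the above-CQ intersection is Z = (-33.81, 28.70). V is the foot of the tangent from Z: V = (-40.12, 7.315).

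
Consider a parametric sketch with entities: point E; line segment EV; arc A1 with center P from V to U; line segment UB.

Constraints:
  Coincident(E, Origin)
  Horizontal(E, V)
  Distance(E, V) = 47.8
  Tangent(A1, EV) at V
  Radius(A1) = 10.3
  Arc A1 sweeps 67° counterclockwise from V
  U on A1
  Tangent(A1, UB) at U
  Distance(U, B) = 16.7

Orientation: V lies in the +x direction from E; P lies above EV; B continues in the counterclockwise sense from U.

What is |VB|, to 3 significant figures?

26.9

On A1, V sits at bearing -90° from P; a 67° counterclockwise sweep puts U at bearing -23°, so U = P + 10.3·(cos -23°, sin -23°) = (57.3, 6.28). A1 meets UB tangentially, so PU is at right angles to UB, so UB runs along (−sin -23°, cos -23°); with |UB| = 16.7, B = (63.8, 21.6). Then |VB| = |B − V| = 26.9.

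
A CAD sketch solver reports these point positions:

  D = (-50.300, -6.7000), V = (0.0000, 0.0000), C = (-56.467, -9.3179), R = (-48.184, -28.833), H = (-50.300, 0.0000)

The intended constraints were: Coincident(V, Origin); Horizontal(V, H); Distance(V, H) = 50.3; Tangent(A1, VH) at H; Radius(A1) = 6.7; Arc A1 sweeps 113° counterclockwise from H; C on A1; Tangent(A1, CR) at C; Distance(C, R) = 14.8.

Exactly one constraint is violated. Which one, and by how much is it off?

Distance(C, R) = 14.8 — off by 6.40.

V = (0.00, 0.00) ✓; V.y = 0.00, H.y = 0.00 ✓; |VH| = 50.30 ✓; ∠(DH, HV) = 90.00° ✓; |DH| = 6.700 ✓; bearing(D→C) − bearing(D→H) = 113.0° ✓; |DC| = 6.700 ✓; ∠(DC, CR) = 90.00° ✓; |CR| = 21.20 ✗.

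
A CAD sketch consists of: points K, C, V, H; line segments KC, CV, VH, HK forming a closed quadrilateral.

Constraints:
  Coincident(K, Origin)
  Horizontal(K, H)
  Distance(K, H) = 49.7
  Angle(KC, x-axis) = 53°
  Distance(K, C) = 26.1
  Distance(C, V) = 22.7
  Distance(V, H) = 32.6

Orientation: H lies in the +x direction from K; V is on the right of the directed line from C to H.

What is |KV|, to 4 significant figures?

17.25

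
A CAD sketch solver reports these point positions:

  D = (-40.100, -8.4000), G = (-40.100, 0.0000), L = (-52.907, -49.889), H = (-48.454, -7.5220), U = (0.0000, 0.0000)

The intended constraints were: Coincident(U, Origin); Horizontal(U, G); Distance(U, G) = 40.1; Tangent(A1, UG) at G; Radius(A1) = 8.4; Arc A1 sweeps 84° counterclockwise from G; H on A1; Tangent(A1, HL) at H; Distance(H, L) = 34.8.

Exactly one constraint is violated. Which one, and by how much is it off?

Distance(H, L) = 34.8 — off by 7.80.

U = (0.00, 0.00) ✓; U.y = 0.00, G.y = 0.00 ✓; |UG| = 40.10 ✓; ∠(DG, GU) = 90.00° ✓; |DG| = 8.400 ✓; bearing(D→H) − bearing(D→G) = 84.00° ✓; |DH| = 8.400 ✓; ∠(DH, HL) = 90.00° ✓; |HL| = 42.60 ✗.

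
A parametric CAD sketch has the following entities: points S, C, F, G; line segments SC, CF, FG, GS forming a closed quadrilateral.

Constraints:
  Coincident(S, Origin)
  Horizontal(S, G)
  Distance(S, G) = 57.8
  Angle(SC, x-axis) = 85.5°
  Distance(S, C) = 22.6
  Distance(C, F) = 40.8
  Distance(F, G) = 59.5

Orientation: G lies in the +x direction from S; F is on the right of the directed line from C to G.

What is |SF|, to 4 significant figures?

18.30

Checks: |CF| = 40.80 ✓; |FG| = 59.50 ✓.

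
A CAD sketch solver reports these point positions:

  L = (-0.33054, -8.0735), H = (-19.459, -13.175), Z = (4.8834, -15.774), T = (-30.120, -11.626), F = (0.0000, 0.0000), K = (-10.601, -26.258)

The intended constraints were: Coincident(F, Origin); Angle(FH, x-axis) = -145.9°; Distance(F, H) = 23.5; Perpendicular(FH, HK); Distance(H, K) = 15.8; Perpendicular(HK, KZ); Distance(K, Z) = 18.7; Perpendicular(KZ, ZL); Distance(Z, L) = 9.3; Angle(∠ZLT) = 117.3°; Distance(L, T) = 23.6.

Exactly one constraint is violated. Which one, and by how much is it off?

Distance(L, T) = 23.6 — off by 6.40.

F = (0.00, 0.00) ✓; FH at -145.9° ✓; |FH| = 23.50 ✓; ∠(FH, HK) = 90.00° ✓; |HK| = 15.80 ✓; ∠(HK, KZ) = 90.00° ✓; |KZ| = 18.70 ✓; ∠(KZ, ZL) = 90.00° ✓; |ZL| = 9.300 ✓; ∠ZLT = 117.3° ✓; |LT| = 30.00 ✗.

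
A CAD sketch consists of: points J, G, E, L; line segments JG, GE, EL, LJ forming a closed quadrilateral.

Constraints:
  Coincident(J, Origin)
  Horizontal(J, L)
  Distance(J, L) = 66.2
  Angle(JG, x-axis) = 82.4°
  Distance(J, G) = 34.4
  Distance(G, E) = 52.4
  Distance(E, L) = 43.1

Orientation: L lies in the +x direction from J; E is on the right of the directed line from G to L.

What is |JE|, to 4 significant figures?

29.01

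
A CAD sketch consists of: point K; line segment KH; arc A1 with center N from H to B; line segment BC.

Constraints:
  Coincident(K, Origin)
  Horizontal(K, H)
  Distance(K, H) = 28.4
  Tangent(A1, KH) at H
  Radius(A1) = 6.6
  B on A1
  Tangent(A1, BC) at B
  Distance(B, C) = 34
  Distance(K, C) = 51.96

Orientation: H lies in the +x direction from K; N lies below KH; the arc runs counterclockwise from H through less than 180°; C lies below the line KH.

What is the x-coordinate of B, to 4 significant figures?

22.08

Checks: K = (0.00, 0.00) ✓; |NB| = 6.600 ✓; ∠(NB, BC) = 90.00° ✓; |BC| = 34.00 ✓; |KC| = 51.96 ✓.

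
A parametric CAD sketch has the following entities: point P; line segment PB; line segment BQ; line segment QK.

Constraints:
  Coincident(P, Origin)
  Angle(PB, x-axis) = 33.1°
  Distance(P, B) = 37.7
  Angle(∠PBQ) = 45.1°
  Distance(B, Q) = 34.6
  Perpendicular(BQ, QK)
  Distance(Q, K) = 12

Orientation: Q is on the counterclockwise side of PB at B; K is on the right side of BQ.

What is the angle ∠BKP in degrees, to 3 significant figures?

59.2°

P is at the origin; PB runs at 33.1° with length 37.7, so B = 37.7·(cos 33.1°, sin 33.1°) = (31.6, 20.6). ∠PBQ = 45.1°, so BQ runs at 33.1° + (180° − 45.1°) = 168° from the x-axis; with |BQ| = 34.6, Q = B + 34.6·(cos 168°, sin 168°) = (-2.26, 27.8). BQ ⟂ QK; with |QK| = 12.0 on the right of BQ, K = Q + 12.0·(0.208, 0.978) = (0.233, 39.5). Then cos ∠BKP = KB·KP / (|KB||KP|), giving 59.2°.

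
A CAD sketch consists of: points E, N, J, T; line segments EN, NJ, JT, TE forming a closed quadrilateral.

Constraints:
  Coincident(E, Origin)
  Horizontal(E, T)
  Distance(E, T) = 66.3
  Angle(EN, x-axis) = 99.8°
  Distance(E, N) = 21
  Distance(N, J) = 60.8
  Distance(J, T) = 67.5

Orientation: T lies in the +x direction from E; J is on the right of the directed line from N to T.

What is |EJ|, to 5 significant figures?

39.873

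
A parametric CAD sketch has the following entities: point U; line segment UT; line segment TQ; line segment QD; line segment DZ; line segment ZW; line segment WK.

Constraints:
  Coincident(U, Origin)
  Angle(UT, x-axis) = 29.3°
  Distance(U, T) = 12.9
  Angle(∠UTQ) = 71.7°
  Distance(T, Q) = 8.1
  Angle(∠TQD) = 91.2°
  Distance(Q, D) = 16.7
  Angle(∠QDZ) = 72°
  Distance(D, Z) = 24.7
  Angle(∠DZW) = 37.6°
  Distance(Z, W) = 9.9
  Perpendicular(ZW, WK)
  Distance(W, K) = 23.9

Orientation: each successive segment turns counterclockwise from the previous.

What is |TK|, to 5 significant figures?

28.498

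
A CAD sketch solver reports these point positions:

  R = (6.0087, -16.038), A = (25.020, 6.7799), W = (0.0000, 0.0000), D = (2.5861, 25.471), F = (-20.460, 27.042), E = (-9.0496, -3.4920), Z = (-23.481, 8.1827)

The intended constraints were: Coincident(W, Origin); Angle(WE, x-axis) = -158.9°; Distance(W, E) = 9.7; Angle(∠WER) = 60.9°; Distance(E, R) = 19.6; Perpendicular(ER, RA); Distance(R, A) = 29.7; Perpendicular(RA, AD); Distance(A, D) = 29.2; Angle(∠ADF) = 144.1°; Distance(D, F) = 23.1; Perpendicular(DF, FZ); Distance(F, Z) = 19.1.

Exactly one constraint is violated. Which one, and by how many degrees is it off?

Perpendicular(DF, FZ) — off by 5.20°.

W = (0.00, 0.00) ✓; WE at -158.9° ✓; |WE| = 9.700 ✓; ∠WER = 60.90° ✓; |ER| = 19.60 ✓; ∠(ER, RA) = 90.00° ✓; |RA| = 29.70 ✓; ∠(RA, AD) = 90.00° ✓; |AD| = 29.20 ✓; ∠ADF = 144.1° ✓; |DF| = 23.10 ✓; ∠(DF, FZ) = 84.80° ✗; |FZ| = 19.10 ✓.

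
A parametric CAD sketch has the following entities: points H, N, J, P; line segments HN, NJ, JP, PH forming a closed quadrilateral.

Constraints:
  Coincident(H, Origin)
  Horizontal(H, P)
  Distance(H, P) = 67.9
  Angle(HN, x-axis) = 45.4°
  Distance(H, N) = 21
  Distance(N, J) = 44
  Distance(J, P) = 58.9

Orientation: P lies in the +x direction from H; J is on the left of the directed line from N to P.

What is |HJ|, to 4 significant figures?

64.75

H is at the origin; H and P share the same y with |HP| = 67.9 and P in +x, so P = (67.9, 0). HN runs at 45.4° with |HN| = 21.0, so N = (14.75, 14.95). J is determined by |NJ| = 44.0 and |JP| = 58.9 together: it lies at the intersection of circle(N, 44.0) and circle(P, 58.9). With |NP| = 55.22, the foot of the radical line on NP is 13.73 from N and the perpendicular offset is √(44.0² − 13.73²) = 41.80. Taking the left-of-NP solution: J = (39.28, 51.48).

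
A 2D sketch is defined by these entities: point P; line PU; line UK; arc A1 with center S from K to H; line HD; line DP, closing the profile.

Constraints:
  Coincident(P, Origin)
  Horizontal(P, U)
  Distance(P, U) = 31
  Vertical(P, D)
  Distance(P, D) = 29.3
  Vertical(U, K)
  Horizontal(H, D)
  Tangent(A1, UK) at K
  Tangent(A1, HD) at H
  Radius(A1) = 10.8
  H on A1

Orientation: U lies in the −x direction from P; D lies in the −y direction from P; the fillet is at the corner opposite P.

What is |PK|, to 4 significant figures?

36.10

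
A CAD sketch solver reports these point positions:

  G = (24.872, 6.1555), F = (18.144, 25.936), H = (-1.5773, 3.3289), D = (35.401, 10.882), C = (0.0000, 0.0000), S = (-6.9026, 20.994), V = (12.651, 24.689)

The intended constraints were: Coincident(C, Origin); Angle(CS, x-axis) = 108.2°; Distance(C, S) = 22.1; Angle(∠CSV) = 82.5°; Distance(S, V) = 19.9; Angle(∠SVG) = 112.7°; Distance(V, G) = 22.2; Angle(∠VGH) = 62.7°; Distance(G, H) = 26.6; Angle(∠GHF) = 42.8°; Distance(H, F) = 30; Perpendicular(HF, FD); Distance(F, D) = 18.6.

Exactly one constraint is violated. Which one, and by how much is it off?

Distance(F, D) = 18.6 — off by 4.30.

C = (0.00, 0.00) ✓; CS at 108.2° ✓; |CS| = 22.10 ✓; ∠CSV = 82.50° ✓; |SV| = 19.90 ✓; ∠SVG = 112.7° ✓; |VG| = 22.20 ✓; ∠VGH = 62.70° ✓; |GH| = 26.60 ✓; ∠GHF = 42.80° ✓; |HF| = 30.00 ✓; ∠(HF, FD) = 90.00° ✓; |FD| = 22.90 ✗.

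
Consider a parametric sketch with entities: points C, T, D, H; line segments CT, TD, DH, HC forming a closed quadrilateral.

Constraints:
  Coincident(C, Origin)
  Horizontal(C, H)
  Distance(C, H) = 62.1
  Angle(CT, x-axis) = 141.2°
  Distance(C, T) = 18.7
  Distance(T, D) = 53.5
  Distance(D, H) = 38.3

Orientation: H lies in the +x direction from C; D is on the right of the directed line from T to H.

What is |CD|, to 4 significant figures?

34.85

C is at the origin; CH is horizontal with |CH| = 62.1 and H in +x, so H = (62.1, 0). CT runs at 141.2° with |CT| = 18.7, so T = (-14.57, 11.72). D is determined by |TD| = 53.5 and |DH| = 38.3 together: it lies at the intersection of circle(T, 53.5) and circle(H, 38.3). With |TH| = 77.56, the foot of the radical line on TH is 47.78 from T and the perpendicular offset is √(53.5² − 47.78²) = 24.08. Taking the right-of-TH solution: D = (29.02, -19.30).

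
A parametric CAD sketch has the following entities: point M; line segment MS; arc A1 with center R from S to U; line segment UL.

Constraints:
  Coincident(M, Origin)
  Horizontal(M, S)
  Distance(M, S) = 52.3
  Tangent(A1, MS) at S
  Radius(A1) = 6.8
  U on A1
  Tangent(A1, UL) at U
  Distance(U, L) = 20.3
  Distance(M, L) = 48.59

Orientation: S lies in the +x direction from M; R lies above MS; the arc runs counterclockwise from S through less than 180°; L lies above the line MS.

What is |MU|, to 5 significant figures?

58.014

Checks: |RU| = 6.800 ✓; ∠(RU, UL) = 90.00° ✓; |UL| = 20.30 ✓; |ML| = 48.59 ✓.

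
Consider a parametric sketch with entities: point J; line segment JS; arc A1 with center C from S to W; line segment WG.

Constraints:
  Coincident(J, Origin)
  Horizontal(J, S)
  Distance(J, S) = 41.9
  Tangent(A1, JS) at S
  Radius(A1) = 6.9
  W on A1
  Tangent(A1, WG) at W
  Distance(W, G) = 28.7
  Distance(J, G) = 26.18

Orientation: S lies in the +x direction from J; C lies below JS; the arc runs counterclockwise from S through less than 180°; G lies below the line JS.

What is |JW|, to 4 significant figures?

37.35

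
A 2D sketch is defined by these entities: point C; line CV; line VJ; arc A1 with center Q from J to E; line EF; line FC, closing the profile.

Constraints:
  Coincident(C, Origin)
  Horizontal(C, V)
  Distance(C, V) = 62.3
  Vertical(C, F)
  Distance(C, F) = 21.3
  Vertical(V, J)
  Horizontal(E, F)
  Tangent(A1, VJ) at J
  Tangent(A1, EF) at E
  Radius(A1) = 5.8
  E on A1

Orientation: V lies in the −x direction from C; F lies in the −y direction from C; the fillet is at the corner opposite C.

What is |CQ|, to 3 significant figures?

58.6

C is at the origin; C and V share the same y with |CV| = 62.3 and V on the −x side, so V = (-62.3, 0.00). C and F share the same x with |CF| = 21.3 and F on the −y side, so F = (0.00, -21.3). The virtual corner opposite C is at (-62.3, -21.3). A1 meets VJ tangentially, so QJ is at right angles to VJ and since A1 is tangent to EF there, QE ⟂ EF, with radius 5.8, so the center Q sits 5.8 in from both sides at Q = (-56.5, -15.5). Then |CQ| = |Q − C| = 58.6.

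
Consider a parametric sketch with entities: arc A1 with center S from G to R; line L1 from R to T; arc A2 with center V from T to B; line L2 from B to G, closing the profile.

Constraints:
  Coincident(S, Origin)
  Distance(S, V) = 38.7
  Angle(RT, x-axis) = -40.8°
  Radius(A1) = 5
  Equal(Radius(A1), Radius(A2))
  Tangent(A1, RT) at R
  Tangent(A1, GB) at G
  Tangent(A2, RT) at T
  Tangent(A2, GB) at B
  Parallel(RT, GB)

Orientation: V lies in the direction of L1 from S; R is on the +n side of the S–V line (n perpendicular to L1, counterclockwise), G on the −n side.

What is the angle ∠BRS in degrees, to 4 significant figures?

75.51°

The slot axis is L1's direction at -40.8°, so u = (cos -40.8°, sin -40.8°) = (0.7570, -0.6534) and n = (−sin -40.8°, cos -40.8°) = (0.6534, 0.7570). S is at the origin and V lies 38.7 along u from S, so V = 38.7·u = (29.30, -25.29). Tangency of A1 to both parallel lines with radius 5.0 puts R and G at S ± 5.0·n: R = (3.267, 3.785), G = (-3.267, -3.785). Equal radii place T and B the same way about V: T = V + 5.0·n = (32.56, -21.50), B = V − 5.0·n = (26.03, -29.07). Then cos ∠BRS = RB·RS / (|RB||RS|), giving 75.51°.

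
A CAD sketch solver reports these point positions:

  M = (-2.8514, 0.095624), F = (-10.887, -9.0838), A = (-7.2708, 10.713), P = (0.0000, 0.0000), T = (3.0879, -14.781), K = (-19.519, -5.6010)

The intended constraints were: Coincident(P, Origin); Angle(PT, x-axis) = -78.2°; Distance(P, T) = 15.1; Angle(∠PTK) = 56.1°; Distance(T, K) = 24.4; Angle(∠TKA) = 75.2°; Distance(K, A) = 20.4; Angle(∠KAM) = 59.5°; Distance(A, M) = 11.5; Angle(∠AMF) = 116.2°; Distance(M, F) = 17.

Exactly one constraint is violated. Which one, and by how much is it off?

Distance(M, F) = 17 — off by 4.80.

P = (0.00, 0.00) ✓; PT at -78.20° ✓; |PT| = 15.10 ✓; ∠PTK = 56.10° ✓; |TK| = 24.40 ✓; ∠TKA = 75.20° ✓; |KA| = 20.40 ✓; ∠KAM = 59.50° ✓; |AM| = 11.50 ✓; ∠AMF = 116.2° ✓; |MF| = 12.20 ✗.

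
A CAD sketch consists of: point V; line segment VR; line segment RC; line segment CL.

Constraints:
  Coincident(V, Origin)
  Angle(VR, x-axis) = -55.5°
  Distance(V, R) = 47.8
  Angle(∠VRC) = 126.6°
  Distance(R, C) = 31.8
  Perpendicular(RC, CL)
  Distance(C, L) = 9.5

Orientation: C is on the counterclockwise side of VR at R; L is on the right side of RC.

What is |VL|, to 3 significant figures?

77.0

∠VRC = 126.6°, so RC runs at -55.5° + (180° − 126.6°) = -2.10° from the x-axis; with |RC| = 31.8, C = R + 31.8·(cos -2.10°, sin -2.10°) = (58.9, -40.6). The perpendicularity gives CL at right angles to RC; with |CL| = 9.5 on the right of RC, L = C + 9.5·(-0.0366, -0.999) = (58.5, -50.1). Then |VL| = |L − V| = 77.0.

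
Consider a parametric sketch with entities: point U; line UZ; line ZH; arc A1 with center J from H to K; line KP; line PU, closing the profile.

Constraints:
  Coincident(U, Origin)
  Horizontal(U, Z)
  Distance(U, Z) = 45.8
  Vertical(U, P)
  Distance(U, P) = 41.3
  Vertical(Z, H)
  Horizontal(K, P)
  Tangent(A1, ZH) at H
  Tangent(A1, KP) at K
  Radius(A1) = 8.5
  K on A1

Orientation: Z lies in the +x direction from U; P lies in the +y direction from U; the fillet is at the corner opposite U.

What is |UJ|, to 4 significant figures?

49.67

U is at the origin; U and Z share the same y with |UZ| = 45.8 and Z on the +x side, so Z = (45.80, 0.000). U and P share the same x with |UP| = 41.3 and P on the +y side, so P = (0.000, 41.30). The virtual corner opposite U is at (45.80, 41.30). The tangent condition forces JH to be normal to ZH and since A1 is tangent to KP there, JK ⟂ KP, with radius 8.5, so the center J sits 8.5 in from both sides at J = (37.30, 32.80). Then |UJ| = |J − U| = 49.67.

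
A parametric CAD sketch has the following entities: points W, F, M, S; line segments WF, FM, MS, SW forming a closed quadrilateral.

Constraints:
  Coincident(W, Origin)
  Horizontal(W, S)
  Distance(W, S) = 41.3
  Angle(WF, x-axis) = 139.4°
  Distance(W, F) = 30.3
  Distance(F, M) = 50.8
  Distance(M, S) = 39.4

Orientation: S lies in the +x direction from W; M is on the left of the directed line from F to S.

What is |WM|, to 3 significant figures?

43.9

Checks: |FM| = 50.80 ✓; |MS| = 39.40 ✓.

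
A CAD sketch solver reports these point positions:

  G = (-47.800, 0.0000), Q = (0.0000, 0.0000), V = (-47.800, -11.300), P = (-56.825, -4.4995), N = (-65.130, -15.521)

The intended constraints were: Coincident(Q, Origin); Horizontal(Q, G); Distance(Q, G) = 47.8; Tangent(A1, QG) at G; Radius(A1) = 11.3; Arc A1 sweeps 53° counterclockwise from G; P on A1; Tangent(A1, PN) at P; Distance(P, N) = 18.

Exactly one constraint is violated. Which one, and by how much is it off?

Distance(P, N) = 18 — off by 4.20.

Q = (0.00, 0.00) ✓; Q.y = 0.00, G.y = 0.00 ✓; |QG| = 47.80 ✓; ∠(VG, GQ) = 90.00° ✓; |VG| = 11.30 ✓; bearing(V→P) − bearing(V→G) = 53.00° ✓; |VP| = 11.30 ✓; ∠(VP, PN) = 90.00° ✓; |PN| = 13.80 ✗.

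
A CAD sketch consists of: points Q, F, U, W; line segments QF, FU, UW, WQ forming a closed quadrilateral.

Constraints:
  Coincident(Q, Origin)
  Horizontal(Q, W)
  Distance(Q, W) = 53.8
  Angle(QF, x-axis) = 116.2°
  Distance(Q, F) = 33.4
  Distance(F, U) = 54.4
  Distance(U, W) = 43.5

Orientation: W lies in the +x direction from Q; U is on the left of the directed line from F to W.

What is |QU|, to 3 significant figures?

56.1

Checks: |FU| = 54.40 ✓; |UW| = 43.50 ✓.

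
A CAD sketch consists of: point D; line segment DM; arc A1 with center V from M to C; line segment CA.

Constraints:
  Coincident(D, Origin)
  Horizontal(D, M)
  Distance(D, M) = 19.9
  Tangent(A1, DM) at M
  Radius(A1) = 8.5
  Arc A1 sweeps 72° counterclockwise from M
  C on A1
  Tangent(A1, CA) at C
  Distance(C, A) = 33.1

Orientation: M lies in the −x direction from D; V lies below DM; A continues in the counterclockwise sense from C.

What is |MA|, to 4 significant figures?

41.60

D is at the origin; DM is horizontal with |DM| = 19.9 and M on the −x side, so M = (-19.90, 0.000). Tangency of A1 to DM means the radius VM is perpendicular to DM, so V = M + (0, -8.5) = (-19.90, -8.500). On A1, M sits at bearing 90° from V; a 72° counterclockwise sweep puts C at bearing 162°, so C = V + 8.5·(cos 162°, sin 162°) = (-27.98, -5.873). A1 meets CA tangentially, so VC is at right angles to CA, so CA runs along (−sin 162°, cos 162°); with |CA| = 33.1, A = (-38.21, -37.35). Then |MA| = |A − M| = 41.60.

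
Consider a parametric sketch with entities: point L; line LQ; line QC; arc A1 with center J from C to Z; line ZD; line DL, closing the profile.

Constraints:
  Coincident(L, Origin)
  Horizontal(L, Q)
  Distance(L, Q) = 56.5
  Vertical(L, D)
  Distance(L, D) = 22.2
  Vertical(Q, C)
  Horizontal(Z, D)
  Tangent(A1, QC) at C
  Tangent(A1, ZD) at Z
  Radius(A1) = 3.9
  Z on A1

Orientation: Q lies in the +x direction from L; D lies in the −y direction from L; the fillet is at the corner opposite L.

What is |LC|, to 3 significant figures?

59.4

L is at the origin; L and Q share the same y with |LQ| = 56.5 and Q on the +x side, so Q = (56.5, 0.00). L and D share the same x with |LD| = 22.2 and D on the −y side, so D = (0.00, -22.2). The virtual corner opposite L is at (56.5, -22.2). A1 meets QC tangentially, so JC is at right angles to QC and since A1 is tangent to ZD there, JZ ⟂ ZD, with radius 3.9, so the center J sits 3.9 in from both sides at J = (52.6, -18.3). That places the tangent points at C = (56.5, -18.3) on QC and Z = (52.6, -22.2) on ZD. Then |LC| = |C − L| = 59.4.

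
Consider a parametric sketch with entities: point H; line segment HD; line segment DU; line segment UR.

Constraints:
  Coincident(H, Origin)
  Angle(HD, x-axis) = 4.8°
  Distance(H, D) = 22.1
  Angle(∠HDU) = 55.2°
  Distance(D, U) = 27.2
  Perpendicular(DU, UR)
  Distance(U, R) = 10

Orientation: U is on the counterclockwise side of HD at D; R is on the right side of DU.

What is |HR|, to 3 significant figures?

31.7

H is at the origin; HD runs at 4.8° with length 22.1, so D = 22.1·(cos 4.8°, sin 4.8°) = (22.0, 1.85). ∠HDU = 55.2°, so DU runs at 4.8° + (180° − 55.2°) = 130° from the x-axis; with |DU| = 27.2, U = D + 27.2·(cos 130°, sin 130°) = (4.68, 22.8). DU ⟂ UR; with |UR| = 10.0 on the right of DU, R = U + 10.0·(0.771, 0.637) = (12.4, 29.2). Then |HR| = |R − H| = 31.7.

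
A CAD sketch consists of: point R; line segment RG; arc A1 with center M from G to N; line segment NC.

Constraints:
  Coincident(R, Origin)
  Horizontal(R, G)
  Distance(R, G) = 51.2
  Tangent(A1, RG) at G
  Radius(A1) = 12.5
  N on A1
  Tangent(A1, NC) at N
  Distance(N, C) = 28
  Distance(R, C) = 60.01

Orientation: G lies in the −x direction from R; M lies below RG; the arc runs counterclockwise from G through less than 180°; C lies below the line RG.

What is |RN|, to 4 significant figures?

64.16

Checks: R = (0.00, 0.00) ✓; |MN| = 12.50 ✓; ∠(MN, NC) = 90.00° ✓; |NC| = 28.00 ✓; |RC| = 60.01 ✓.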